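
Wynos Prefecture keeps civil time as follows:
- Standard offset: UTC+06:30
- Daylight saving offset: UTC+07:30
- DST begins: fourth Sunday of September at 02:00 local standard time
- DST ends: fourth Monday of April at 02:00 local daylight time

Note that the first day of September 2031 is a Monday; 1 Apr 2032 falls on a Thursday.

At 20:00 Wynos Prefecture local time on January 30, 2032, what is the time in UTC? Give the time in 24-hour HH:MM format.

12:30

1 September 2031 is a Monday, so the first Sunday is September 7 and the fourth is September 28.
1 April 2032 is a Thursday, so the first Monday is April 5 and the fourth is April 26.
January 30, 2032 falls between 28 September 2031 and 26 April 2032, so daylight saving is in effect and Wynos Prefecture is at UTC+07:30.
20:00 local − 7h30m = 12:30 UTC.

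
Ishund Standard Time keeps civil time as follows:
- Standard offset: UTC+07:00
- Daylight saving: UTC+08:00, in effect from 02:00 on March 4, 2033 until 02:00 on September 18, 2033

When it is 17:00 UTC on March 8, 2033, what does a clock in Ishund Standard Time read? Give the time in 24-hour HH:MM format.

01:00

At the standard offset (UTC+07:00), 17:00 UTC + 7h = 00:00 Ishund Standard Time standard time (rolling into the next day, 9 March 2033).
The standard-time date in Ishund Standard Time, March 9, 2033, falls between 4 March and 18 September, so daylight saving is in effect and Ishund Standard Time is at UTC+08:00.
17:00 UTC + 8h = 01:00 local (rolling into the next day, 9 March 2033).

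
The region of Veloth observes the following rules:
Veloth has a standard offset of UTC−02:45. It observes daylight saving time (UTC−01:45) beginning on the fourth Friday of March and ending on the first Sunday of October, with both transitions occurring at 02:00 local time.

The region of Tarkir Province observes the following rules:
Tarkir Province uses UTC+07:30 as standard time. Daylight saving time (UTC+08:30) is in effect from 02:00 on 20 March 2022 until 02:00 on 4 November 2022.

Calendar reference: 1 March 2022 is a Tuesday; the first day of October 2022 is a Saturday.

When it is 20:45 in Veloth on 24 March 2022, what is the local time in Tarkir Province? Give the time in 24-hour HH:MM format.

08:00

1 March 2022 is a Tuesday, so the first Friday is March 4 and the fourth is March 25.
1 October 2022 is a Saturday, so the first Sunday is October 2.
24 March 2022 is outside the daylight-saving period (25 March – 2 October), so Veloth is on standard time, UTC−02:45.
20:45 Veloth + 2h45m = 23:30 UTC.
At the standard offset (UTC+07:30), 23:30 UTC + 7h30m = 07:00 Tarkir Province standard time (rolling into the next day, 25 March 2022).
Daylight saving runs 20 March – 4 November; the standard-time date in Tarkir Province, 25 March 2022, is inside that window, so Tarkir Province is at UTC+08:30.
23:30 UTC + 8h30m = 08:00 Tarkir Province (rolling into the next day, 25 March 2022).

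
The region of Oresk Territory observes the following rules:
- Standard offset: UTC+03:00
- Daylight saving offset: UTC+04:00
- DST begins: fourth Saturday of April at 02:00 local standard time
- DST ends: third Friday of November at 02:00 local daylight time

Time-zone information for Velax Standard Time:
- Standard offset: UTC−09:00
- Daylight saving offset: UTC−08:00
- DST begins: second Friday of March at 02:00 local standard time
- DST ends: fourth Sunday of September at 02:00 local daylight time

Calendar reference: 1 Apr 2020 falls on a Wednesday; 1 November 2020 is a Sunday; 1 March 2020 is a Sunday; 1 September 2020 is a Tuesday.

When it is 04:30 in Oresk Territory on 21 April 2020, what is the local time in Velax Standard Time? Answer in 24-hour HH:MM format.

1 April 2020 is a Wednesday, so the first Saturday is April 4 and the fourth is April 25.
1 November 2020 is a Sunday, so the first Friday is November 6 and the third is November 20.
Daylight saving runs 25 April – 20 November; 21 April 2020 is outside that window, so Oresk Territory is on standard time at UTC+03:00.
04:30 Oresk Territory − 3h = 01:30 UTC.
1 March 2020 is a Sunday, so the first Friday is March 6 and the second is March 13.
1 September 2020 is a Tuesday, so the first Sunday is September 6 and the fourth is September 27.
At the standard offset (UTC−09:00), 01:30 UTC − 9h = 16:30 Velax Standard Time standard time (rolling into the previous day, 20 April 2020).
Daylight saving runs 13 March – 27 September; the standard-time date in Velax Standard Time, 20 April 2020, is inside that window, so Velax Standard Time is at UTC−08:00.
01:30 UTC − 8h = 17:30 Velax Standard Time (rolling into the previous day, 20 April 2020).

17:30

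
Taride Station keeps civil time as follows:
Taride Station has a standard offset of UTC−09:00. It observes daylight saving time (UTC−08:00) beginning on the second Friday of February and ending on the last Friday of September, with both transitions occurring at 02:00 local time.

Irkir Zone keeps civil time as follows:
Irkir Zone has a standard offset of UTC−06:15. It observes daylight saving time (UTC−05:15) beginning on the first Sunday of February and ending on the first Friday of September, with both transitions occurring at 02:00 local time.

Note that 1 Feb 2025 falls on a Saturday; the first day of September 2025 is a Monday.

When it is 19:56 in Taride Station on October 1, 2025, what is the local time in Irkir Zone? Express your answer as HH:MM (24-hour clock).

1 February 2025 is a Saturday, so the first Friday is February 7 and the second is February 14.
1 September 2025 is a Monday, so Fridays fall on 5, 12, 19, 26; the last is September 26.
Daylight saving runs 14 February – 26 September; October 1, 2025 is outside that window, so Taride Station is on standard time at UTC−09:00.
19:56 Taride Station + 9h = 04:56 UTC (rolling into the next day, 2 October 2025).
1 February 2025 is a Saturday, so the first Sunday is February 2.
1 September 2025 is a Monday, so the first Friday is September 5.
At the standard offset (UTC−06:15), 04:56 UTC − 6h15m = 22:41 Irkir Zone standard time (rolling into the previous day, 1 October 2025).
Daylight saving runs 2 February – 5 September; the standard-time date in Irkir Zone, October 1, 2025, is outside that window, so Irkir Zone is on standard time at UTC−06:15.
04:56 UTC − 6h15m = 22:41 Irkir Zone (rolling into the previous day, 1 October 2025).

22:41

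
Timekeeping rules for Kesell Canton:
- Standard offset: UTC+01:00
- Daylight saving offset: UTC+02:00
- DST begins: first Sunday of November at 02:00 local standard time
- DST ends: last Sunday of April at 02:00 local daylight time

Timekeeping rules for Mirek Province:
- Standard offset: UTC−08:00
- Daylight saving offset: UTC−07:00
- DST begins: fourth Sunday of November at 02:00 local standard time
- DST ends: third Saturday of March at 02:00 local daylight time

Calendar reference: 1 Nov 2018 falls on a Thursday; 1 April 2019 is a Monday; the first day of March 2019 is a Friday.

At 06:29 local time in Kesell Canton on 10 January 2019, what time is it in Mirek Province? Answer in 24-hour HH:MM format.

21:29

1 November 2018 is a Thursday, so the first Sunday is November 4.
1 April 2019 is a Monday, so Sundays fall on 7, 14, 21, 28; the last is April 28.
10 January 2019 falls between 4 November 2018 and 28 April 2019, so daylight saving is in effect and Kesell Canton is at UTC+02:00.
06:29 Kesell Canton − 2h = 04:29 UTC.
1 November 2018 is a Thursday, so the first Sunday is November 4 and the fourth is November 25.
1 March 2019 is a Friday, so the first Saturday is March 2 and the third is March 16.
At the standard offset (UTC−08:00), 04:29 UTC − 8h = 20:29 Mirek Province standard time (rolling into the previous day, 9 January 2019).
The standard-time date in Mirek Province, 9 January 2019, falls between 25 November 2018 and 16 March 2019, so daylight saving is in effect and Mirek Province is at UTC−07:00.
04:29 UTC − 7h = 21:29 Mirek Province (rolling into the previous day, 9 January 2019).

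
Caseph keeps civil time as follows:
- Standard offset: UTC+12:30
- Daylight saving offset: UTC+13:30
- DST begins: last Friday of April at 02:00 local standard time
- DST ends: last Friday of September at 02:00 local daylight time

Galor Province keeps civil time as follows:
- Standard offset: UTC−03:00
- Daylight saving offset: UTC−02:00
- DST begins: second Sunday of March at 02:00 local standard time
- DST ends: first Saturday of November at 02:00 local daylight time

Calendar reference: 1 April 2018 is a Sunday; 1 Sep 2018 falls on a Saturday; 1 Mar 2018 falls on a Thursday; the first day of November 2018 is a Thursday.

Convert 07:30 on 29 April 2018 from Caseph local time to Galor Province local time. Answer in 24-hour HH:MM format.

1 April 2018 is a Sunday, so Fridays fall on 6, 13, 20, 27; the last is April 27.
1 September 2018 is a Saturday, so Fridays fall on 7, 14, 21, 28; the last is September 28.
29 April 2018 lies within the daylight-saving period (27 April – 28 September), so Caseph is on daylight time, UTC+13:30.
07:30 Caseph − 13h30m = 18:00 UTC (rolling into the previous day, 28 April 2018).
1 March 2018 is a Thursday, so the first Sunday is March 4 and the second is March 11.
1 November 2018 is a Thursday, so the first Saturday is November 3.
At the standard offset (UTC−03:00), 18:00 UTC − 3h = 15:00 Galor Province standard time.
The standard-time date in Galor Province, 28 April 2018, lies within the daylight-saving period (11 March – 3 November), so Galor Province is on daylight time, UTC−02:00.
18:00 UTC − 2h = 16:00 Galor Province.

16:00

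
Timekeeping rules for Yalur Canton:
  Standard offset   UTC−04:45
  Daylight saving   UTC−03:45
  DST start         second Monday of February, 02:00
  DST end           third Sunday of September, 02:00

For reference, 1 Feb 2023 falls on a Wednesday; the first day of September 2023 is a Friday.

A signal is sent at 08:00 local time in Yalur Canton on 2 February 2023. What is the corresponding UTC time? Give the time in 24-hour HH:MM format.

1 February 2023 is a Wednesday, so the first Monday is February 6 and the second is February 13.
1 September 2023 is a Friday, so the first Sunday is September 3 and the third is September 17.
2 February 2023 is outside the daylight-saving period (13 February – 17 September), so Yalur Canton is on standard time, UTC−04:45.
08:00 local + 4h45m = 12:45 UTC.

12:45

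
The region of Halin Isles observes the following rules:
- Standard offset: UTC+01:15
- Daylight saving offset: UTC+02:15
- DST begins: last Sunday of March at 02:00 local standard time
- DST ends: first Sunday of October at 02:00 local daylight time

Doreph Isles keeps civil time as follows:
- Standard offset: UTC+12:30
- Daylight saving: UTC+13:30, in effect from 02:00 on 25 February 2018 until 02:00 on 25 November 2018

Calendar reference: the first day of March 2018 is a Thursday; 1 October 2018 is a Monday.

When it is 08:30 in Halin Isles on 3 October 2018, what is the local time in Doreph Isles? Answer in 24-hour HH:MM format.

1 March 2018 is a Thursday, so Sundays fall on 4, 11, 18, 25; the last is March 25.
1 October 2018 is a Monday, so the first Sunday is October 7.
Daylight saving runs 25 March – 7 October; 3 October 2018 is inside that window, so Halin Isles is at UTC+02:15.
08:30 Halin Isles − 2h15m = 06:15 UTC.
At the standard offset (UTC+12:30), 06:15 UTC + 12h30m = 18:45 Doreph Isles standard time.
The standard-time date in Doreph Isles, 3 October 2018, lies within the daylight-saving period (25 February – 25 November), so Doreph Isles is on daylight time, UTC+13:30.
06:15 UTC + 13h30m = 19:45 Doreph Isles.

19:45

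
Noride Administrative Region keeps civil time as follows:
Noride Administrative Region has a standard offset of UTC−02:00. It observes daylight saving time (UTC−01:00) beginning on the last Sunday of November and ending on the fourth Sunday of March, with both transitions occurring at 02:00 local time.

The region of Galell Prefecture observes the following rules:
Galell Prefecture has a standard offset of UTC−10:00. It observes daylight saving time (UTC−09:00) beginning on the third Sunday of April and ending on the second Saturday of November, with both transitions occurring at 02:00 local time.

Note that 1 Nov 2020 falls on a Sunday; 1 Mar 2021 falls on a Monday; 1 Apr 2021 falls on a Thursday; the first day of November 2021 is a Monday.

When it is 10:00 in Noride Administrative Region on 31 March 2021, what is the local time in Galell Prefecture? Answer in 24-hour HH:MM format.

1 November 2020 is a Sunday, so Sundays fall on 1, 8, 15, 22, 29; the last is November 29.
1 March 2021 is a Monday, so the first Sunday is March 7 and the fourth is March 28.
31 March 2021 is outside the daylight-saving period (29 November 2020 – 28 March 2021), so Noride Administrative Region is on standard time, UTC−02:00.
10:00 Noride Administrative Region + 2h = 12:00 UTC.
1 April 2021 is a Thursday, so the first Sunday is April 4 and the third is April 18.
1 November 2021 is a Monday, so the first Saturday is November 6 and the second is November 13.
At the standard offset (UTC−10:00), 12:00 UTC − 10h = 02:00 Galell Prefecture standard time.
Daylight saving runs 18 April – 13 November; the standard-time date in Galell Prefecture, 31 March 2021, is outside that window, so Galell Prefecture is on standard time at UTC−10:00.
12:00 UTC − 10h = 02:00 Galell Prefecture.

02:00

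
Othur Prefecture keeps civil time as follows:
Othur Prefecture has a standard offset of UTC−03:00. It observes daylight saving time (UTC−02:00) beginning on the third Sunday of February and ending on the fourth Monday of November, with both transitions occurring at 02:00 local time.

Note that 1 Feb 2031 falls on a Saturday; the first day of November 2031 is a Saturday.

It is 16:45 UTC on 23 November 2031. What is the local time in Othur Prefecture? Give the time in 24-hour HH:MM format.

1 February 2031 is a Saturday, so the first Sunday is February 2 and the third is February 16.
1 November 2031 is a Saturday, so the first Monday is November 3 and the fourth is November 24.
At the standard offset (UTC−03:00), 16:45 UTC − 3h = 13:45 Othur Prefecture standard time.
The standard-time date in Othur Prefecture, 23 November 2031, lies within the daylight-saving period (16 February – 24 November), so Othur Prefecture is on daylight time, UTC−02:00.
16:45 UTC − 2h = 14:45 local.

14:45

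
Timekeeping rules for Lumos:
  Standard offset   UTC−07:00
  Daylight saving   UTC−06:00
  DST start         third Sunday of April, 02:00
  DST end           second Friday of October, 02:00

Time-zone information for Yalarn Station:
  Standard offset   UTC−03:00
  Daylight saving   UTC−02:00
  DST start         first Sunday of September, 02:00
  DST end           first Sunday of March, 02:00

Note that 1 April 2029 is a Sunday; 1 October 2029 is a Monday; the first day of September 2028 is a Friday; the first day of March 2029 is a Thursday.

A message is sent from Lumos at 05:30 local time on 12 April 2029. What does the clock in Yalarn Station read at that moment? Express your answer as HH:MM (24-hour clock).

1 April 2029 is a Sunday, so the first Sunday is April 1 and the third is April 15.
1 October 2029 is a Monday, so the first Friday is October 5 and the second is October 12.
12 April 2029 is outside the daylight-saving period (15 April – 12 October), so Lumos is on standard time, UTC−07:00.
05:30 Lumos + 7h = 12:30 UTC.
1 September 2028 is a Friday, so the first Sunday is September 3.
1 March 2029 is a Thursday, so the first Sunday is March 4.
At the standard offset (UTC−03:00), 12:30 UTC − 3h = 09:30 Yalarn Station standard time.
Daylight saving runs 3 September 2028 – 4 March 2029; the standard-time date in Yalarn Station, 12 April 2029, is outside that window, so Yalarn Station is on standard time at UTC−03:00.
12:30 UTC − 3h = 09:30 Yalarn Station.

09:30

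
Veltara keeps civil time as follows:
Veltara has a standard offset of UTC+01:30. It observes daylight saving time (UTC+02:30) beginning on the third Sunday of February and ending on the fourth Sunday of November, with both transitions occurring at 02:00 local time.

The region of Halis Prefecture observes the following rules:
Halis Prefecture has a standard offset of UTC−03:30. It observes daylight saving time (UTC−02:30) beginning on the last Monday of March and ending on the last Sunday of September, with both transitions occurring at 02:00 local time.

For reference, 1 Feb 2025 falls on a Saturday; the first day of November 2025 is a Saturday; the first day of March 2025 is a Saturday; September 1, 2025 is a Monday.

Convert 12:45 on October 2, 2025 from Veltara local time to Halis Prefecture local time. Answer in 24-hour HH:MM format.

1 February 2025 is a Saturday, so the first Sunday is February 2 and the third is February 16.
1 November 2025 is a Saturday, so the first Sunday is November 2 and the fourth is November 23.
October 2, 2025 falls between 16 February and 23 November, so daylight saving is in effect and Veltara is at UTC+02:30.
12:45 Veltara − 2h30m = 10:15 UTC.
1 March 2025 is a Saturday, so Mondays fall on 3, 10, 17, 24, 31; the last is March 31.
1 September 2025 is a Monday, so Sundays fall on 7, 14, 21, 28; the last is September 28.
At the standard offset (UTC−03:30), 10:15 UTC − 3h30m = 06:45 Halis Prefecture standard time.
Daylight saving runs 31 March – 28 September; the standard-time date in Halis Prefecture, October 2, 2025, is outside that window, so Halis Prefecture is on standard time at UTC−03:30.
10:15 UTC − 3h30m = 06:45 Halis Prefecture.

06:45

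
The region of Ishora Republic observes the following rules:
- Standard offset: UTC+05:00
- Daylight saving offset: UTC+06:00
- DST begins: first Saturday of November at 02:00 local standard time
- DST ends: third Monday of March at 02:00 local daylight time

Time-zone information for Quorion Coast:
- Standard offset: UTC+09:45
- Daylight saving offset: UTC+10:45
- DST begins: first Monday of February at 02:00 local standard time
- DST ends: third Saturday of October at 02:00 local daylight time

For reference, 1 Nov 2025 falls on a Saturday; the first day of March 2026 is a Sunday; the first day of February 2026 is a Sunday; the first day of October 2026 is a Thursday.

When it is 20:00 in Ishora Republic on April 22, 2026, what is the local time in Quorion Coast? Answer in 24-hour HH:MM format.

1 November 2025 is a Saturday, so the first Saturday is November 1.
1 March 2026 is a Sunday, so the first Monday is March 2 and the third is March 16.
April 22, 2026 does not fall between 1 November 2025 and 16 March 2026, so daylight saving is not in effect and Ishora Republic is at UTC+05:00.
20:00 Ishora Republic − 5h = 15:00 UTC.
1 February 2026 is a Sunday, so the first Monday is February 2.
1 October 2026 is a Thursday, so the first Saturday is October 3 and the third is October 17.
At the standard offset (UTC+09:45), 15:00 UTC + 9h45m = 00:45 Quorion Coast standard time (rolling into the next day, 23 April 2026).
The standard-time date in Quorion Coast, April 23, 2026, falls between 2 February and 17 October, so daylight saving is in effect and Quorion Coast is at UTC+10:45.
15:00 UTC + 10h45m = 01:45 Quorion Coast (rolling into the next day, 23 April 2026).

01:45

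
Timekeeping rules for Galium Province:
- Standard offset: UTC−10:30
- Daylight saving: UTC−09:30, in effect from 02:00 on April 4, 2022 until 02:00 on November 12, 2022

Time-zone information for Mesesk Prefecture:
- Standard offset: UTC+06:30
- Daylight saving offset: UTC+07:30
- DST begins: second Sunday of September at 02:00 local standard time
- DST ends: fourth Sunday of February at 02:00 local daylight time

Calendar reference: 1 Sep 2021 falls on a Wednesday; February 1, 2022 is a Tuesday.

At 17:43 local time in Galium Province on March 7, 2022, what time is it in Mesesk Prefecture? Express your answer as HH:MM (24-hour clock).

10:43

Daylight saving runs 4 April – 12 November; March 7, 2022 is outside that window, so Galium Province is on standard time at UTC−10:30.
17:43 Galium Province + 10h30m = 04:13 UTC (rolling into the next day, 8 March 2022).
1 September 2021 is a Wednesday, so the first Sunday is September 5 and the second is September 12.
1 February 2022 is a Tuesday, so the first Sunday is February 6 and the fourth is February 27.
At the standard offset (UTC+06:30), 04:13 UTC + 6h30m = 10:43 Mesesk Prefecture standard time.
Daylight saving runs 12 September 2021 – 27 February 2022; the standard-time date in Mesesk Prefecture, March 8, 2022, is outside that window, so Mesesk Prefecture is on standard time at UTC+06:30.
04:13 UTC + 6h30m = 10:43 Mesesk Prefecture.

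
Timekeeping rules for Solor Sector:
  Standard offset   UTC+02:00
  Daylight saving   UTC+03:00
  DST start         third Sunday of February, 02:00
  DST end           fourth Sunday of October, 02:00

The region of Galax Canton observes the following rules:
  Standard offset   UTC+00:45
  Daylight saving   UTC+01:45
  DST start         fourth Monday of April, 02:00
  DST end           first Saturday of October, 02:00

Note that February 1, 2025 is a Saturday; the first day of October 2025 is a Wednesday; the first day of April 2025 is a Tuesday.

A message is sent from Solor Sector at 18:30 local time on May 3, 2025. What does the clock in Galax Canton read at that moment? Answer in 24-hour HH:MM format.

17:15

1 February 2025 is a Saturday, so the first Sunday is February 2 and the third is February 16.
1 October 2025 is a Wednesday, so the first Sunday is October 5 and the fourth is October 26.
May 3, 2025 lies within the daylight-saving period (16 February – 26 October), so Solor Sector is on daylight time, UTC+03:00.
18:30 Solor Sector − 3h = 15:30 UTC.
1 April 2025 is a Tuesday, so the first Monday is April 7 and the fourth is April 28.
1 October 2025 is a Wednesday, so the first Saturday is October 4.
At the standard offset (UTC+00:45), 15:30 UTC + 0h45m = 16:15 Galax Canton standard time.
The standard-time date in Galax Canton, May 3, 2025, lies within the daylight-saving period (28 April – 4 October), so Galax Canton is on daylight time, UTC+01:45.
15:30 UTC + 1h45m = 17:15 Galax Canton.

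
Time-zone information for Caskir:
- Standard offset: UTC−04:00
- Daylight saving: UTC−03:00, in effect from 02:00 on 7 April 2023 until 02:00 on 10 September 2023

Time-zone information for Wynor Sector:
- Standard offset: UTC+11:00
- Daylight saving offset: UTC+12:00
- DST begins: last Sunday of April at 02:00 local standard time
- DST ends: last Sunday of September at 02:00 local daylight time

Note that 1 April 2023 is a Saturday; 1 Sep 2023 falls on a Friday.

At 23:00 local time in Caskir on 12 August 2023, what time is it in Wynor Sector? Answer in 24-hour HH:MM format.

12 August 2023 lies within the daylight-saving period (7 April – 10 September), so Caskir is on daylight time, UTC−03:00.
23:00 Caskir + 3h = 02:00 UTC (rolling into the next day, 13 August 2023).
1 April 2023 is a Saturday, so Sundays fall on 2, 9, 16, 23, 30; the last is April 30.
1 September 2023 is a Friday, so Sundays fall on 3, 10, 17, 24; the last is September 24.
At the standard offset (UTC+11:00), 02:00 UTC + 11h = 13:00 Wynor Sector standard time.
The standard-time date in Wynor Sector, 13 August 2023, lies within the daylight-saving period (30 April – 24 September), so Wynor Sector is on daylight time, UTC+12:00.
02:00 UTC + 12h = 14:00 Wynor Sector.

14:00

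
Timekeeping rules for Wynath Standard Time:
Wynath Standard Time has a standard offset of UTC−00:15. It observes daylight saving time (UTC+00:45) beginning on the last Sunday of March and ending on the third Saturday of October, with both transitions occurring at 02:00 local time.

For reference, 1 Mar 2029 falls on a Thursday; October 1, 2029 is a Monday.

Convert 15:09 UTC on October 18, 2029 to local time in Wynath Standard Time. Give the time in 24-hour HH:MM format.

15:54

1 March 2029 is a Thursday, so Sundays fall on 4, 11, 18, 25; the last is March 25.
1 October 2029 is a Monday, so the first Saturday is October 6 and the third is October 20.
At the standard offset (UTC−00:15), 15:09 UTC − 0h15m = 14:54 Wynath Standard Time standard time.
The standard-time date in Wynath Standard Time, October 18, 2029, lies within the daylight-saving period (25 March – 20 October), so Wynath Standard Time is on daylight time, UTC+00:45.
15:09 UTC + 0h45m = 15:54 local.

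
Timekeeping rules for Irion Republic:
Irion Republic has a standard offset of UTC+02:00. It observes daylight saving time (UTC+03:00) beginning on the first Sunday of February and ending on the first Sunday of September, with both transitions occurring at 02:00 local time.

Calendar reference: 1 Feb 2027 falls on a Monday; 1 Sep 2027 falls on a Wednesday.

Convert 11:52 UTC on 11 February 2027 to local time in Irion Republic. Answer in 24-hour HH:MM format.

1 February 2027 is a Monday, so the first Sunday is February 7.
1 September 2027 is a Wednesday, so the first Sunday is September 5.
At the standard offset (UTC+02:00), 11:52 UTC + 2h = 13:52 Irion Republic standard time.
Daylight saving runs 7 February – 5 September; the standard-time date in Irion Republic, 11 February 2027, is inside that window, so Irion Republic is at UTC+03:00.
11:52 UTC + 3h = 14:52 local.

14:52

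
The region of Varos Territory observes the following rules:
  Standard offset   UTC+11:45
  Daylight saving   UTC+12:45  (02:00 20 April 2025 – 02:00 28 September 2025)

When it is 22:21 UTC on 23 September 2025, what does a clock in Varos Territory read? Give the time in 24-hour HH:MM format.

At the standard offset (UTC+11:45), 22:21 UTC + 11h45m = 10:06 Varos Territory standard time (rolling into the next day, 24 September 2025).
Daylight saving runs 20 April – 28 September; the standard-time date in Varos Territory, 24 September 2025, is inside that window, so Varos Territory is at UTC+12:45.
22:21 UTC + 12h45m = 11:06 local (rolling into the next day, 24 September 2025).

11:06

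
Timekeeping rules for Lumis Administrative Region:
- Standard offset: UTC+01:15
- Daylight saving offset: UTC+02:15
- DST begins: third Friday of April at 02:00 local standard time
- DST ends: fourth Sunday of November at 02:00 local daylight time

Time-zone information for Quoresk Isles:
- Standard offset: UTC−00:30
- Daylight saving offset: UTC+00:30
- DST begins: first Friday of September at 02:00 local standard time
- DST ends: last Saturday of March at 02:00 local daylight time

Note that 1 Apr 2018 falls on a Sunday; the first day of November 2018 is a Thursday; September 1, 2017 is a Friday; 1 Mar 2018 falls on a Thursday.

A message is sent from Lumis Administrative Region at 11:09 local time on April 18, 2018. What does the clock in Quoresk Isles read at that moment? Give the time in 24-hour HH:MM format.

09:24

1 April 2018 is a Sunday, so the first Friday is April 6 and the third is April 20.
1 November 2018 is a Thursday, so the first Sunday is November 4 and the fourth is November 25.
Daylight saving runs 20 April – 25 November; April 18, 2018 is outside that window, so Lumis Administrative Region is on standard time at UTC+01:15.
11:09 Lumis Administrative Region − 1h15m = 09:54 UTC.
1 September 2017 is a Friday, so the first Friday is September 1.
1 March 2018 is a Thursday, so Saturdays fall on 3, 10, 17, 24, 31; the last is March 31.
At the standard offset (UTC−00:30), 09:54 UTC − 0h30m = 09:24 Quoresk Isles standard time.
The standard-time date in Quoresk Isles, April 18, 2018, is outside the daylight-saving period (1 September 2017 – 31 March 2018), so Quoresk Isles is on standard time, UTC−00:30.
09:54 UTC − 0h30m = 09:24 Quoresk Isles.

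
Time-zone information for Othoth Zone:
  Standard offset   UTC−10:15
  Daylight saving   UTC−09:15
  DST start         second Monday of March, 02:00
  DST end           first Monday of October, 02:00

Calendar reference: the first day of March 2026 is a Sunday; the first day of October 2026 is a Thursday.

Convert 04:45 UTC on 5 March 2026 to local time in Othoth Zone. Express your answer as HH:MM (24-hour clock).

18:30

1 March 2026 is a Sunday, so the first Monday is March 2 and the second is March 9.
1 October 2026 is a Thursday, so the first Monday is October 5.
At the standard offset (UTC−10:15), 04:45 UTC − 10h15m = 18:30 Othoth Zone standard time (rolling into the previous day, 4 March 2026).
The standard-time date in Othoth Zone, 4 March 2026, is outside the daylight-saving period (9 March – 5 October), so Othoth Zone is on standard time, UTC−10:15.
04:45 UTC − 10h15m = 18:30 local (rolling into the previous day, 4 March 2026).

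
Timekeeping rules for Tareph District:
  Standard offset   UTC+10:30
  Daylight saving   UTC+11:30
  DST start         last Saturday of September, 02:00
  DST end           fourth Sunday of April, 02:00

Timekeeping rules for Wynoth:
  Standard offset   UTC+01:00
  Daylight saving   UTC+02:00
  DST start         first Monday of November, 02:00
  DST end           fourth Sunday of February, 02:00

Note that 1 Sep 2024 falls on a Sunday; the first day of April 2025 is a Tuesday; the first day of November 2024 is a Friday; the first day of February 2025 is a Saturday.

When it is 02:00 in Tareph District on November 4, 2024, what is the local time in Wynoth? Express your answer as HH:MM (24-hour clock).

1 September 2024 is a Sunday, so Saturdays fall on 7, 14, 21, 28; the last is September 28.
1 April 2025 is a Tuesday, so the first Sunday is April 6 and the fourth is April 27.
November 4, 2024 falls between 28 September 2024 and 27 April 2025, so daylight saving is in effect and Tareph District is at UTC+11:30.
02:00 Tareph District − 11h30m = 14:30 UTC (rolling into the previous day, 3 November 2024).
1 November 2024 is a Friday, so the first Monday is November 4.
1 February 2025 is a Saturday, so the first Sunday is February 2 and the fourth is February 23.
At the standard offset (UTC+01:00), 14:30 UTC + 1h = 15:30 Wynoth standard time.
Daylight saving runs 4 November 2024 – 23 February 2025; the standard-time date in Wynoth, November 3, 2024, is outside that window, so Wynoth is on standard time at UTC+01:00.
14:30 UTC + 1h = 15:30 Wynoth.

15:30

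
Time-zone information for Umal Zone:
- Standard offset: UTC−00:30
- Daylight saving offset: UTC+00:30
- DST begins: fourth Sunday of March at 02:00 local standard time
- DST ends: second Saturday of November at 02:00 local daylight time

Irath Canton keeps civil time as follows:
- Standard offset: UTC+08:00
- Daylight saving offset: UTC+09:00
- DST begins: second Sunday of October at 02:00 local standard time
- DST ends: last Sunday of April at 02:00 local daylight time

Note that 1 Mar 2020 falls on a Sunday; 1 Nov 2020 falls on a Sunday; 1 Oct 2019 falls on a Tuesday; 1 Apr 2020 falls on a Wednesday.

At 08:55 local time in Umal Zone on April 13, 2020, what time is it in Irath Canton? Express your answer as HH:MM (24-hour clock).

17:25

1 March 2020 is a Sunday, so the first Sunday is March 1 and the fourth is March 22.
1 November 2020 is a Sunday, so the first Saturday is November 7 and the second is November 14.
April 13, 2020 falls between 22 March and 14 November, so daylight saving is in effect and Umal Zone is at UTC+00:30.
08:55 Umal Zone − 0h30m = 08:25 UTC.
1 October 2019 is a Tuesday, so the first Sunday is October 6 and the second is October 13.
1 April 2020 is a Wednesday, so Sundays fall on 5, 12, 19, 26; the last is April 26.
At the standard offset (UTC+08:00), 08:25 UTC + 8h = 16:25 Irath Canton standard time.
Daylight saving runs 13 October 2019 – 26 April 2020; the standard-time date in Irath Canton, April 13, 2020, is inside that window, so Irath Canton is at UTC+09:00.
08:25 UTC + 9h = 17:25 Irath Canton.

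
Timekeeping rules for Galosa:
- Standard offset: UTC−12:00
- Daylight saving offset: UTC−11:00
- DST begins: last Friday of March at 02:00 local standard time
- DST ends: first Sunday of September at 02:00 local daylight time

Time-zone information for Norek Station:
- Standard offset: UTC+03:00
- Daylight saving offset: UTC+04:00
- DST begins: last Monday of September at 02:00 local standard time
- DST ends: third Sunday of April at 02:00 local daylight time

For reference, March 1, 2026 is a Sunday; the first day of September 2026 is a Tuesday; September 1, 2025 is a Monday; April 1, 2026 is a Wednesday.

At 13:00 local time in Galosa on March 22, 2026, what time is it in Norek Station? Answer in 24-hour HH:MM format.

05:00

1 March 2026 is a Sunday, so Fridays fall on 6, 13, 20, 27; the last is March 27.
1 September 2026 is a Tuesday, so the first Sunday is September 6.
March 22, 2026 is outside the daylight-saving period (27 March – 6 September), so Galosa is on standard time, UTC−12:00.
13:00 Galosa + 12h = 01:00 UTC (rolling into the next day, 23 March 2026).
1 September 2025 is a Monday, so Mondays fall on 1, 8, 15, 22, 29; the last is September 29.
1 April 2026 is a Wednesday, so the first Sunday is April 5 and the third is April 19.
At the standard offset (UTC+03:00), 01:00 UTC + 3h = 04:00 Norek Station standard time.
The standard-time date in Norek Station, March 23, 2026, lies within the daylight-saving period (29 September 2025 – 19 April 2026), so Norek Station is on daylight time, UTC+04:00.
01:00 UTC + 4h = 05:00 Norek Station.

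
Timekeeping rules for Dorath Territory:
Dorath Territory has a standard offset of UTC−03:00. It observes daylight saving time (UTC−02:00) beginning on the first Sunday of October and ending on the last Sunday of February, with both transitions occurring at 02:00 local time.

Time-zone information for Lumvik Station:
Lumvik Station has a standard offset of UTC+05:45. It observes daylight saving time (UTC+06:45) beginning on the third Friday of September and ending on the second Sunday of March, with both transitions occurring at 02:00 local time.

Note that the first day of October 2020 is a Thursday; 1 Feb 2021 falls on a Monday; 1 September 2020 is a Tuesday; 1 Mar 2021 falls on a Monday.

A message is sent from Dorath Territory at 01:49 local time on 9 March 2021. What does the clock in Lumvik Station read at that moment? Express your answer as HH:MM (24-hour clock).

1 October 2020 is a Thursday, so the first Sunday is October 4.
1 February 2021 is a Monday, so Sundays fall on 7, 14, 21, 28; the last is February 28.
Daylight saving runs 4 October 2020 – 28 February 2021; 9 March 2021 is outside that window, so Dorath Territory is on standard time at UTC−03:00.
01:49 Dorath Territory + 3h = 04:49 UTC.
1 September 2020 is a Tuesday, so the first Friday is September 4 and the third is September 18.
1 March 2021 is a Monday, so the first Sunday is March 7 and the second is March 14.
At the standard offset (UTC+05:45), 04:49 UTC + 5h45m = 10:34 Lumvik Station standard time.
The standard-time date in Lumvik Station, 9 March 2021, falls between 18 September 2020 and 14 March 2021, so daylight saving is in effect and Lumvik Station is at UTC+06:45.
04:49 UTC + 6h45m = 11:34 Lumvik Station.

11:34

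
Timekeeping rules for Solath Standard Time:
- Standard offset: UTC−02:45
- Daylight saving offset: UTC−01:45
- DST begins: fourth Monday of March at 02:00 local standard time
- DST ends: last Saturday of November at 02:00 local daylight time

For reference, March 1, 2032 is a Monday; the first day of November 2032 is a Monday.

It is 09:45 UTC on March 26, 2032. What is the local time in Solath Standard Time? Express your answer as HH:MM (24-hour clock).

1 March 2032 is a Monday, so the first Monday is March 1 and the fourth is March 22.
1 November 2032 is a Monday, so Saturdays fall on 6, 13, 20, 27; the last is November 27.
At the standard offset (UTC−02:45), 09:45 UTC − 2h45m = 07:00 Solath Standard Time standard time.
Daylight saving runs 22 March – 27 November; the standard-time date in Solath Standard Time, March 26, 2032, is inside that window, so Solath Standard Time is at UTC−01:45.
09:45 UTC − 1h45m = 08:00 local.

08:00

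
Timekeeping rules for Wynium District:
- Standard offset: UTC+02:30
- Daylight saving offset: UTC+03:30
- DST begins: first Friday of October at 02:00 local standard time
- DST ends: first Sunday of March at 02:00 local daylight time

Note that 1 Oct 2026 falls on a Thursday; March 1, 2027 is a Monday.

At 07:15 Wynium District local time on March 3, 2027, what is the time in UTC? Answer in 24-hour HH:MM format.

1 October 2026 is a Thursday, so the first Friday is October 2.
1 March 2027 is a Monday, so the first Sunday is March 7.
March 3, 2027 lies within the daylight-saving period (2 October 2026 – 7 March 2027), so Wynium District is on daylight time, UTC+03:30.
07:15 local − 3h30m = 03:45 UTC.

03:45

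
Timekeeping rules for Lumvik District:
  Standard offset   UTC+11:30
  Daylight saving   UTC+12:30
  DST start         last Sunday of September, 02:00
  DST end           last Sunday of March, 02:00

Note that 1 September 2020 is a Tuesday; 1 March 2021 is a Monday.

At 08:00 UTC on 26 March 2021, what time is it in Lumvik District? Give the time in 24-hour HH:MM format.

1 September 2020 is a Tuesday, so Sundays fall on 6, 13, 20, 27; the last is September 27.
1 March 2021 is a Monday, so Sundays fall on 7, 14, 21, 28; the last is March 28.
At the standard offset (UTC+11:30), 08:00 UTC + 11h30m = 19:30 Lumvik District standard time.
Daylight saving runs 27 September 2020 – 28 March 2021; the standard-time date in Lumvik District, 26 March 2021, is inside that window, so Lumvik District is at UTC+12:30.
08:00 UTC + 12h30m = 20:30 local.

20:30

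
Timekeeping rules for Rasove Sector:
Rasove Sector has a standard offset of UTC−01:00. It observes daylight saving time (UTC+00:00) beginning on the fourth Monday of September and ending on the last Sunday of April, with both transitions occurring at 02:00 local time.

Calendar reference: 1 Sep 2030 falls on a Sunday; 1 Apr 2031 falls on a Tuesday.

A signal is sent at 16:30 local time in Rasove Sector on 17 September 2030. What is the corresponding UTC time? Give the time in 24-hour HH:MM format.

17:30

1 September 2030 is a Sunday, so the first Monday is September 2 and the fourth is September 23.
1 April 2031 is a Tuesday, so Sundays fall on 6, 13, 20, 27; the last is April 27.
17 September 2030 is outside the daylight-saving period (23 September 2030 – 27 April 2031), so Rasove Sector is on standard time, UTC−01:00.
16:30 local + 1h = 17:30 UTC.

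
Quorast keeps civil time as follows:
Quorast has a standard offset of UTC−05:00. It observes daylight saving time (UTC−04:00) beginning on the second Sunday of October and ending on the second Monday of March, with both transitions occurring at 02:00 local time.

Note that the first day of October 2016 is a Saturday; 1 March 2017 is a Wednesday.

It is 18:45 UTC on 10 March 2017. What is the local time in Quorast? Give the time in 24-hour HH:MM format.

14:45

1 October 2016 is a Saturday, so the first Sunday is October 2 and the second is October 9.
1 March 2017 is a Wednesday, so the first Monday is March 6 and the second is March 13.
At the standard offset (UTC−05:00), 18:45 UTC − 5h = 13:45 Quorast standard time.
The standard-time date in Quorast, 10 March 2017, lies within the daylight-saving period (9 October 2016 – 13 March 2017), so Quorast is on daylight time, UTC−04:00.
18:45 UTC − 4h = 14:45 local.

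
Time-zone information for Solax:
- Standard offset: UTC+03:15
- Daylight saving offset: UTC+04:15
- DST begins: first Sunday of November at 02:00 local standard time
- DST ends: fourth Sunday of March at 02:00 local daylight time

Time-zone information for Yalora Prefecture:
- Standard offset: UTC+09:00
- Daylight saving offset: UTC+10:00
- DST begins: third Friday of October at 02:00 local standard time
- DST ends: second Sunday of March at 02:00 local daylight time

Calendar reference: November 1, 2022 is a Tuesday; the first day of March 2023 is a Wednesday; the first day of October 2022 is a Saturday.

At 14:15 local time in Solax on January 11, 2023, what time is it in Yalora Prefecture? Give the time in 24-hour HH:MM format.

20:00

1 November 2022 is a Tuesday, so the first Sunday is November 6.
1 March 2023 is a Wednesday, so the first Sunday is March 5 and the fourth is March 26.
January 11, 2023 falls between 6 November 2022 and 26 March 2023, so daylight saving is in effect and Solax is at UTC+04:15.
14:15 Solax − 4h15m = 10:00 UTC.
1 October 2022 is a Saturday, so the first Friday is October 7 and the third is October 21.
1 March 2023 is a Wednesday, so the first Sunday is March 5 and the second is March 12.
At the standard offset (UTC+09:00), 10:00 UTC + 9h = 19:00 Yalora Prefecture standard time.
Daylight saving runs 21 October 2022 – 12 March 2023; the standard-time date in Yalora Prefecture, January 11, 2023, is inside that window, so Yalora Prefecture is at UTC+10:00.
10:00 UTC + 10h = 20:00 Yalora Prefecture.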